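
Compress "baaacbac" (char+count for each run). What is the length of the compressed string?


Input: baaacbac
Runs:
  'b' x 1 => "b1"
  'a' x 3 => "a3"
  'c' x 1 => "c1"
  'b' x 1 => "b1"
  'a' x 1 => "a1"
  'c' x 1 => "c1"
Compressed: "b1a3c1b1a1c1"
Compressed length: 12

12


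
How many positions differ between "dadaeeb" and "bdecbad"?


Comparing "dadaeeb" and "bdecbad" position by position:
  Position 0: 'd' vs 'b' => DIFFER
  Position 1: 'a' vs 'd' => DIFFER
  Position 2: 'd' vs 'e' => DIFFER
  Position 3: 'a' vs 'c' => DIFFER
  Position 4: 'e' vs 'b' => DIFFER
  Position 5: 'e' vs 'a' => DIFFER
  Position 6: 'b' vs 'd' => DIFFER
Positions that differ: 7

7


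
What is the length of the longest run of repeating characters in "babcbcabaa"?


Input: "babcbcabaa"
Scanning for longest run:
  Position 1 ('a'): new char, reset run to 1
  Position 2 ('b'): new char, reset run to 1
  Position 3 ('c'): new char, reset run to 1
  Position 4 ('b'): new char, reset run to 1
  Position 5 ('c'): new char, reset run to 1
  Position 6 ('a'): new char, reset run to 1
  Position 7 ('b'): new char, reset run to 1
  Position 8 ('a'): new char, reset run to 1
  Position 9 ('a'): continues run of 'a', length=2
Longest run: 'a' with length 2

2


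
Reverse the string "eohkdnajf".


Input: eohkdnajf
Reading characters right to left:
  Position 8: 'f'
  Position 7: 'j'
  Position 6: 'a'
  Position 5: 'n'
  Position 4: 'd'
  Position 3: 'k'
  Position 2: 'h'
  Position 1: 'o'
  Position 0: 'e'
Reversed: fjandkhoe

fjandkhoe


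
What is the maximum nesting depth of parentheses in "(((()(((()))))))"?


Input: "(((()(((()))))))"
Tracking depth:
  Position 0 '(': depth becomes 1
  Position 1 '(': depth becomes 2
  Position 2 '(': depth becomes 3
  Position 3 '(': depth becomes 4
  Position 4 ')': depth becomes 3
  Position 5 '(': depth becomes 4
  Position 6 '(': depth becomes 5
  Position 7 '(': depth becomes 6
  Position 8 '(': depth becomes 7
  Position 9 ')': depth becomes 6
  Position 10 ')': depth becomes 5
  Position 11 ')': depth becomes 4
  Position 12 ')': depth becomes 3
  Position 13 ')': depth becomes 2
  Position 14 ')': depth becomes 1
  Position 15 ')': depth becomes 0
Maximum depth reached: 7

7


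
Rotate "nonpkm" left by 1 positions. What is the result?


Input: "nonpkm", rotate left by 1
First 1 characters: "n"
Remaining characters: "onpkm"
Concatenate remaining + first: "onpkm" + "n" = "onpkmn"

onpkmn


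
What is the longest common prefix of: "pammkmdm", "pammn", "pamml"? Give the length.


Words: pammkmdm, pammn, pamml
  Position 0: all 'p' => match
  Position 1: all 'a' => match
  Position 2: all 'm' => match
  Position 3: all 'm' => match
  Position 4: ('k', 'n', 'l') => mismatch, stop
LCP = "pamm" (length 4)

4


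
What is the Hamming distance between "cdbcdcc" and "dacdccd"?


Comparing "cdbcdcc" and "dacdccd" position by position:
  Position 0: 'c' vs 'd' => differ
  Position 1: 'd' vs 'a' => differ
  Position 2: 'b' vs 'c' => differ
  Position 3: 'c' vs 'd' => differ
  Position 4: 'd' vs 'c' => differ
  Position 5: 'c' vs 'c' => same
  Position 6: 'c' vs 'd' => differ
Total differences (Hamming distance): 6

6


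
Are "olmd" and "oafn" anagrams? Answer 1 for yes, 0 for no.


Strings: "olmd", "oafn"
Sorted first:  dlmo
Sorted second: afno
Differ at position 0: 'd' vs 'a' => not anagrams

0


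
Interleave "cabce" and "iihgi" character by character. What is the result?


Interleaving "cabce" and "iihgi":
  Position 0: 'c' from first, 'i' from second => "ci"
  Position 1: 'a' from first, 'i' from second => "ai"
  Position 2: 'b' from first, 'h' from second => "bh"
  Position 3: 'c' from first, 'g' from second => "cg"
  Position 4: 'e' from first, 'i' from second => "ei"
Result: ciaibhcgei

ciaibhcgei


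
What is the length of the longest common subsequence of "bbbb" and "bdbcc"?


LCS of "bbbb" and "bdbcc"
DP table:
           b    d    b    c    c
      0    0    0    0    0    0
  b   0    1    1    1    1    1
  b   0    1    1    2    2    2
  b   0    1    1    2    2    2
  b   0    1    1    2    2    2
LCS length = dp[4][5] = 2

2


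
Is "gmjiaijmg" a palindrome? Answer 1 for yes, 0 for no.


Input: gmjiaijmg
Reversed: gmjiaijmg
  Compare pos 0 ('g') with pos 8 ('g'): match
  Compare pos 1 ('m') with pos 7 ('m'): match
  Compare pos 2 ('j') with pos 6 ('j'): match
  Compare pos 3 ('i') with pos 5 ('i'): match
Result: palindrome

1


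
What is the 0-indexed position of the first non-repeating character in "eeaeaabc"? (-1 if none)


Input: eeaeaabc
Character frequencies:
  'a': 3
  'b': 1
  'c': 1
  'e': 3
Scanning left to right for freq == 1:
  Position 0 ('e'): freq=3, skip
  Position 1 ('e'): freq=3, skip
  Position 2 ('a'): freq=3, skip
  Position 3 ('e'): freq=3, skip
  Position 4 ('a'): freq=3, skip
  Position 5 ('a'): freq=3, skip
  Position 6 ('b'): unique! => answer = 6

6


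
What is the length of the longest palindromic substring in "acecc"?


Input: "acecc"
Checking substrings for palindromes:
  [1:4] "cec" (len 3) => palindrome
  [3:5] "cc" (len 2) => palindrome
Longest palindromic substring: "cec" with length 3

3


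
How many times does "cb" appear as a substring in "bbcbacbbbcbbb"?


Searching for "cb" in "bbcbacbbbcbbb"
Scanning each position:
  Position 0: "bb" => no
  Position 1: "bc" => no
  Position 2: "cb" => MATCH
  Position 3: "ba" => no
  Position 4: "ac" => no
  Position 5: "cb" => MATCH
  Position 6: "bb" => no
  Position 7: "bb" => no
  Position 8: "bc" => no
  Position 9: "cb" => MATCH
  Position 10: "bb" => no
  Position 11: "bb" => no
Total occurrences: 3

3


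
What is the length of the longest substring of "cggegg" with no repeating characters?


Input: "cggegg"
Sliding window (track last position of each char):
  Position 0 ('c'): window [0,0] length 1 -- new best
  Position 1 ('g'): window [0,1] length 2 -- new best
  Position 2 ('g'): repeat (last at 1), move window start to 2
  Position 2 ('g'): window [2,2] length 1
  Position 3 ('e'): window [2,3] length 2
  Position 4 ('g'): repeat (last at 2), move window start to 3
  Position 4 ('g'): window [3,4] length 2
  Position 5 ('g'): repeat (last at 4), move window start to 5
  Position 5 ('g'): window [5,5] length 1
Longest substring with no repeats: "cg" with length 2

2


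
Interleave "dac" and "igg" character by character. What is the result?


Interleaving "dac" and "igg":
  Position 0: 'd' from first, 'i' from second => "di"
  Position 1: 'a' from first, 'g' from second => "ag"
  Position 2: 'c' from first, 'g' from second => "cg"
Result: diagcg

diagcg


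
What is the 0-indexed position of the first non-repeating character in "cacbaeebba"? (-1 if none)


Input: cacbaeebba
Character frequencies:
  'a': 3
  'b': 3
  'c': 2
  'e': 2
Scanning left to right for freq == 1:
  Position 0 ('c'): freq=2, skip
  Position 1 ('a'): freq=3, skip
  Position 2 ('c'): freq=2, skip
  Position 3 ('b'): freq=3, skip
  Position 4 ('a'): freq=3, skip
  Position 5 ('e'): freq=2, skip
  Position 6 ('e'): freq=2, skip
  Position 7 ('b'): freq=3, skip
  Position 8 ('b'): freq=3, skip
  Position 9 ('a'): freq=3, skip
  No unique character found => answer = -1

-1


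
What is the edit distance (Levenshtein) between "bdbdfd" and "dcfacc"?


Computing edit distance: "bdbdfd" -> "dcfacc"
DP table:
           d    c    f    a    c    c
      0    1    2    3    4    5    6
  b   1    1    2    3    4    5    6
  d   2    1    2    3    4    5    6
  b   3    2    2    3    4    5    6
  d   4    3    3    3    4    5    6
  f   5    4    4    3    4    5    6
  d   6    5    5    4    4    5    6
Edit distance = dp[6][6] = 6

6


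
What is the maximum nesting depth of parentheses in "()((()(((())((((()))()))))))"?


Input: "()((()(((())((((()))()))))))"
Tracking depth:
  Position 0 '(': depth becomes 1
  Position 1 ')': depth becomes 0
  Position 2 '(': depth becomes 1
  Position 3 '(': depth becomes 2
  Position 4 '(': depth becomes 3
  Position 5 ')': depth becomes 2
  Position 6 '(': depth becomes 3
  Position 7 '(': depth becomes 4
  Position 8 '(': depth becomes 5
  Position 9 '(': depth becomes 6
  Position 10 ')': depth becomes 5
  Position 11 ')': depth becomes 4
  Position 12 '(': depth becomes 5
  Position 13 '(': depth becomes 6
  Position 14 '(': depth becomes 7
  Position 15 '(': depth becomes 8
  Position 16 '(': depth becomes 9
  Position 17 ')': depth becomes 8
  Position 18 ')': depth becomes 7
  Position 19 ')': depth becomes 6
  Position 20 '(': depth becomes 7
  Position 21 ')': depth becomes 6
  Position 22 ')': depth becomes 5
  Position 23 ')': depth becomes 4
  Position 24 ')': depth becomes 3
  Position 25 ')': depth becomes 2
  Position 26 ')': depth becomes 1
  Position 27 ')': depth becomes 0
Maximum depth reached: 9

9


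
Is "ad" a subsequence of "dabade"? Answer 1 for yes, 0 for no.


Check if "ad" is a subsequence of "dabade"
Greedy scan:
  Position 0 ('d'): no match needed
  Position 1 ('a'): matches sub[0] = 'a'
  Position 2 ('b'): no match needed
  Position 3 ('a'): no match needed
  Position 4 ('d'): matches sub[1] = 'd'
  Position 5 ('e'): no match needed
All 2 characters matched => is a subsequence

1


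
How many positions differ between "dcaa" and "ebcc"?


Comparing "dcaa" and "ebcc" position by position:
  Position 0: 'd' vs 'e' => DIFFER
  Position 1: 'c' vs 'b' => DIFFER
  Position 2: 'a' vs 'c' => DIFFER
  Position 3: 'a' vs 'c' => DIFFER
Positions that differ: 4

4


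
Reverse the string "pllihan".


Input: pllihan
Reading characters right to left:
  Position 6: 'n'
  Position 5: 'a'
  Position 4: 'h'
  Position 3: 'i'
  Position 2: 'l'
  Position 1: 'l'
  Position 0: 'p'
Reversed: nahillp

nahillp


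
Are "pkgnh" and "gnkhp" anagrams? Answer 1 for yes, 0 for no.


Strings: "pkgnh", "gnkhp"
Sorted first:  ghknp
Sorted second: ghknp
Sorted forms match => anagrams

1


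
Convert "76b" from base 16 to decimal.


Input: "76b" in base 16
Positional expansion:
  Digit '7' (value 7) x 16^2 = 1792
  Digit '6' (value 6) x 16^1 = 96
  Digit 'b' (value 11) x 16^0 = 11
Sum = 1899

1899


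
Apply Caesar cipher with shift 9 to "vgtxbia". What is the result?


Caesar cipher: shift "vgtxbia" by 9
  'v' (pos 21) + 9 = pos 4 = 'e'
  'g' (pos 6) + 9 = pos 15 = 'p'
  't' (pos 19) + 9 = pos 2 = 'c'
  'x' (pos 23) + 9 = pos 6 = 'g'
  'b' (pos 1) + 9 = pos 10 = 'k'
  'i' (pos 8) + 9 = pos 17 = 'r'
  'a' (pos 0) + 9 = pos 9 = 'j'
Result: epcgkrj

epcgkrj


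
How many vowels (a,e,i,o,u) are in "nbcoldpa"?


Input: nbcoldpa
Checking each character:
  'n' at position 0: consonant
  'b' at position 1: consonant
  'c' at position 2: consonant
  'o' at position 3: vowel (running total: 1)
  'l' at position 4: consonant
  'd' at position 5: consonant
  'p' at position 6: consonant
  'a' at position 7: vowel (running total: 2)
Total vowels: 2

2


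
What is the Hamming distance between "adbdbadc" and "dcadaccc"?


Comparing "adbdbadc" and "dcadaccc" position by position:
  Position 0: 'a' vs 'd' => differ
  Position 1: 'd' vs 'c' => differ
  Position 2: 'b' vs 'a' => differ
  Position 3: 'd' vs 'd' => same
  Position 4: 'b' vs 'a' => differ
  Position 5: 'a' vs 'c' => differ
  Position 6: 'd' vs 'c' => differ
  Position 7: 'c' vs 'c' => same
Total differences (Hamming distance): 6

6


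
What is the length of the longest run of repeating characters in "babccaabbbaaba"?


Input: "babccaabbbaaba"
Scanning for longest run:
  Position 1 ('a'): new char, reset run to 1
  Position 2 ('b'): new char, reset run to 1
  Position 3 ('c'): new char, reset run to 1
  Position 4 ('c'): continues run of 'c', length=2
  Position 5 ('a'): new char, reset run to 1
  Position 6 ('a'): continues run of 'a', length=2
  Position 7 ('b'): new char, reset run to 1
  Position 8 ('b'): continues run of 'b', length=2
  Position 9 ('b'): continues run of 'b', length=3
  Position 10 ('a'): new char, reset run to 1
  Position 11 ('a'): continues run of 'a', length=2
  Position 12 ('b'): new char, reset run to 1
  Position 13 ('a'): new char, reset run to 1
Longest run: 'b' with length 3

3


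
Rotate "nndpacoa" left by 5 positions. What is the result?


Input: "nndpacoa", rotate left by 5
First 5 characters: "nndpa"
Remaining characters: "coa"
Concatenate remaining + first: "coa" + "nndpa" = "coanndpa"

coanndpa


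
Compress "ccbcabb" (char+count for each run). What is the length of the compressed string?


Input: ccbcabb
Runs:
  'c' x 2 => "c2"
  'b' x 1 => "b1"
  'c' x 1 => "c1"
  'a' x 1 => "a1"
  'b' x 2 => "b2"
Compressed: "c2b1c1a1b2"
Compressed length: 10

10


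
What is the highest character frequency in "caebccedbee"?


Input: caebccedbee
Character counts:
  'a': 1
  'b': 2
  'c': 3
  'd': 1
  'e': 4
Maximum frequency: 4

4


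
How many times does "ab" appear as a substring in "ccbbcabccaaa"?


Searching for "ab" in "ccbbcabccaaa"
Scanning each position:
  Position 0: "cc" => no
  Position 1: "cb" => no
  Position 2: "bb" => no
  Position 3: "bc" => no
  Position 4: "ca" => no
  Position 5: "ab" => MATCH
  Position 6: "bc" => no
  Position 7: "cc" => no
  Position 8: "ca" => no
  Position 9: "aa" => no
  Position 10: "aa" => no
Total occurrences: 1

1


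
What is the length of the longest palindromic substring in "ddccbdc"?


Input: "ddccbdc"
Checking substrings for palindromes:
  [0:2] "dd" (len 2) => palindrome
  [2:4] "cc" (len 2) => palindrome
Longest palindromic substring: "dd" with length 2

2


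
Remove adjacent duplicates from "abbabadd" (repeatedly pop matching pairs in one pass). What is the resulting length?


Input: abbabadd
Stack-based adjacent duplicate removal:
  Read 'a': push. Stack: a
  Read 'b': push. Stack: ab
  Read 'b': matches stack top 'b' => pop. Stack: a
  Read 'a': matches stack top 'a' => pop. Stack: (empty)
  Read 'b': push. Stack: b
  Read 'a': push. Stack: ba
  Read 'd': push. Stack: bad
  Read 'd': matches stack top 'd' => pop. Stack: ba
Final stack: "ba" (length 2)

2


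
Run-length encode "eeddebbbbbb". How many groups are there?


Input: eeddebbbbbb
Scanning for consecutive runs:
  Group 1: 'e' x 2 (positions 0-1)
  Group 2: 'd' x 2 (positions 2-3)
  Group 3: 'e' x 1 (positions 4-4)
  Group 4: 'b' x 6 (positions 5-10)
Total groups: 4

4


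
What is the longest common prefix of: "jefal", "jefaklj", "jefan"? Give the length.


Words: jefal, jefaklj, jefan
  Position 0: all 'j' => match
  Position 1: all 'e' => match
  Position 2: all 'f' => match
  Position 3: all 'a' => match
  Position 4: ('l', 'k', 'n') => mismatch, stop
LCP = "jefa" (length 4)

4


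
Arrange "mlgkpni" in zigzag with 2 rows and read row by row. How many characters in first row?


Zigzag "mlgkpni" into 2 rows:
Placing characters:
  'm' => row 0
  'l' => row 1
  'g' => row 0
  'k' => row 1
  'p' => row 0
  'n' => row 1
  'i' => row 0
Rows:
  Row 0: "mgpi"
  Row 1: "lkn"
First row length: 4

4


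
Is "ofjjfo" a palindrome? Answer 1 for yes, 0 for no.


Input: ofjjfo
Reversed: ofjjfo
  Compare pos 0 ('o') with pos 5 ('o'): match
  Compare pos 1 ('f') with pos 4 ('f'): match
  Compare pos 2 ('j') with pos 3 ('j'): match
Result: palindrome

1


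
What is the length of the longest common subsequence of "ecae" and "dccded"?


LCS of "ecae" and "dccded"
DP table:
           d    c    c    d    e    d
      0    0    0    0    0    0    0
  e   0    0    0    0    0    1    1
  c   0    0    1    1    1    1    1
  a   0    0    1    1    1    1    1
  e   0    0    1    1    1    2    2
LCS length = dp[4][6] = 2

2


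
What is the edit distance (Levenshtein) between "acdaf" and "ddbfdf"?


Computing edit distance: "acdaf" -> "ddbfdf"
DP table:
           d    d    b    f    d    f
      0    1    2    3    4    5    6
  a   1    1    2    3    4    5    6
  c   2    2    2    3    4    5    6
  d   3    2    2    3    4    4    5
  a   4    3    3    3    4    5    5
  f   5    4    4    4    3    4    5
Edit distance = dp[5][6] = 5

5


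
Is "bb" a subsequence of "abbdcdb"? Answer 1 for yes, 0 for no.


Check if "bb" is a subsequence of "abbdcdb"
Greedy scan:
  Position 0 ('a'): no match needed
  Position 1 ('b'): matches sub[0] = 'b'
  Position 2 ('b'): matches sub[1] = 'b'
  Position 3 ('d'): no match needed
  Position 4 ('c'): no match needed
  Position 5 ('d'): no match needed
  Position 6 ('b'): no match needed
All 2 characters matched => is a subsequence

1


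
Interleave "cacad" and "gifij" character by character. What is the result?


Interleaving "cacad" and "gifij":
  Position 0: 'c' from first, 'g' from second => "cg"
  Position 1: 'a' from first, 'i' from second => "ai"
  Position 2: 'c' from first, 'f' from second => "cf"
  Position 3: 'a' from first, 'i' from second => "ai"
  Position 4: 'd' from first, 'j' from second => "dj"
Result: cgaicfaidj

cgaicfaidj


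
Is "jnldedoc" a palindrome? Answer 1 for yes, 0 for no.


Input: jnldedoc
Reversed: codedlnj
  Compare pos 0 ('j') with pos 7 ('c'): MISMATCH
  Compare pos 1 ('n') with pos 6 ('o'): MISMATCH
  Compare pos 2 ('l') with pos 5 ('d'): MISMATCH
  Compare pos 3 ('d') with pos 4 ('e'): MISMATCH
Result: not a palindrome

0


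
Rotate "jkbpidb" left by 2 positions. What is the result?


Input: "jkbpidb", rotate left by 2
First 2 characters: "jk"
Remaining characters: "bpidb"
Concatenate remaining + first: "bpidb" + "jk" = "bpidbjk"

bpidbjk


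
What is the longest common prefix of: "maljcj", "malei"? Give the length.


Words: maljcj, malei
  Position 0: all 'm' => match
  Position 1: all 'a' => match
  Position 2: all 'l' => match
  Position 3: ('j', 'e') => mismatch, stop
LCP = "mal" (length 3)

3


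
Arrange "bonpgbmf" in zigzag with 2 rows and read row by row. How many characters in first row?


Zigzag "bonpgbmf" into 2 rows:
Placing characters:
  'b' => row 0
  'o' => row 1
  'n' => row 0
  'p' => row 1
  'g' => row 0
  'b' => row 1
  'm' => row 0
  'f' => row 1
Rows:
  Row 0: "bngm"
  Row 1: "opbf"
First row length: 4

4


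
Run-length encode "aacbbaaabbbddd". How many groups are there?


Input: aacbbaaabbbddd
Scanning for consecutive runs:
  Group 1: 'a' x 2 (positions 0-1)
  Group 2: 'c' x 1 (positions 2-2)
  Group 3: 'b' x 2 (positions 3-4)
  Group 4: 'a' x 3 (positions 5-7)
  Group 5: 'b' x 3 (positions 8-10)
  Group 6: 'd' x 3 (positions 11-13)
Total groups: 6

6


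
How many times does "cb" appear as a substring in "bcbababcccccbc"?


Searching for "cb" in "bcbababcccccbc"
Scanning each position:
  Position 0: "bc" => no
  Position 1: "cb" => MATCH
  Position 2: "ba" => no
  Position 3: "ab" => no
  Position 4: "ba" => no
  Position 5: "ab" => no
  Position 6: "bc" => no
  Position 7: "cc" => no
  Position 8: "cc" => no
  Position 9: "cc" => no
  Position 10: "cc" => no
  Position 11: "cb" => MATCH
  Position 12: "bc" => no
Total occurrences: 2

2


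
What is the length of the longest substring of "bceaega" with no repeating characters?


Input: "bceaega"
Sliding window (track last position of each char):
  Position 0 ('b'): window [0,0] length 1 -- new best
  Position 1 ('c'): window [0,1] length 2 -- new best
  Position 2 ('e'): window [0,2] length 3 -- new best
  Position 3 ('a'): window [0,3] length 4 -- new best
  Position 4 ('e'): repeat (last at 2), move window start to 3
  Position 4 ('e'): window [3,4] length 2
  Position 5 ('g'): window [3,5] length 3
  Position 6 ('a'): repeat (last at 3), move window start to 4
  Position 6 ('a'): window [4,6] length 3
Longest substring with no repeats: "bcea" with length 4

4


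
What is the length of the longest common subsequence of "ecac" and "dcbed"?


LCS of "ecac" and "dcbed"
DP table:
           d    c    b    e    d
      0    0    0    0    0    0
  e   0    0    0    0    1    1
  c   0    0    1    1    1    1
  a   0    0    1    1    1    1
  c   0    0    1    1    1    1
LCS length = dp[4][5] = 1

1


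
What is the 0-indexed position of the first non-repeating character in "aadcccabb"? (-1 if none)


Input: aadcccabb
Character frequencies:
  'a': 3
  'b': 2
  'c': 3
  'd': 1
Scanning left to right for freq == 1:
  Position 0 ('a'): freq=3, skip
  Position 1 ('a'): freq=3, skip
  Position 2 ('d'): unique! => answer = 2

2


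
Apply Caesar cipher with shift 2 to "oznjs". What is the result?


Caesar cipher: shift "oznjs" by 2
  'o' (pos 14) + 2 = pos 16 = 'q'
  'z' (pos 25) + 2 = pos 1 = 'b'
  'n' (pos 13) + 2 = pos 15 = 'p'
  'j' (pos 9) + 2 = pos 11 = 'l'
  's' (pos 18) + 2 = pos 20 = 'u'
Result: qbplu

qbplu


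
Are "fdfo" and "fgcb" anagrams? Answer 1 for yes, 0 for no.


Strings: "fdfo", "fgcb"
Sorted first:  dffo
Sorted second: bcfg
Differ at position 0: 'd' vs 'b' => not anagrams

0


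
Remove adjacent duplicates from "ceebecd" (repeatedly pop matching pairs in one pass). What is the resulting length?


Input: ceebecd
Stack-based adjacent duplicate removal:
  Read 'c': push. Stack: c
  Read 'e': push. Stack: ce
  Read 'e': matches stack top 'e' => pop. Stack: c
  Read 'b': push. Stack: cb
  Read 'e': push. Stack: cbe
  Read 'c': push. Stack: cbec
  Read 'd': push. Stack: cbecd
Final stack: "cbecd" (length 5)

5


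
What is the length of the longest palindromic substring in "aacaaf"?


Input: "aacaaf"
Checking substrings for palindromes:
  [0:5] "aacaa" (len 5) => palindrome
  [1:4] "aca" (len 3) => palindrome
  [0:2] "aa" (len 2) => palindrome
  [3:5] "aa" (len 2) => palindrome
Longest palindromic substring: "aacaa" with length 5

5


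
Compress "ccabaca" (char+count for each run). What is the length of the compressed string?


Input: ccabaca
Runs:
  'c' x 2 => "c2"
  'a' x 1 => "a1"
  'b' x 1 => "b1"
  'a' x 1 => "a1"
  'c' x 1 => "c1"
  'a' x 1 => "a1"
Compressed: "c2a1b1a1c1a1"
Compressed length: 12

12


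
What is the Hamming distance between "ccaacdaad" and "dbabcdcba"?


Comparing "ccaacdaad" and "dbabcdcba" position by position:
  Position 0: 'c' vs 'd' => differ
  Position 1: 'c' vs 'b' => differ
  Position 2: 'a' vs 'a' => same
  Position 3: 'a' vs 'b' => differ
  Position 4: 'c' vs 'c' => same
  Position 5: 'd' vs 'd' => same
  Position 6: 'a' vs 'c' => differ
  Position 7: 'a' vs 'b' => differ
  Position 8: 'd' vs 'a' => differ
Total differences (Hamming distance): 6

6


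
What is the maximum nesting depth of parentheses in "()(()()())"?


Input: "()(()()())"
Tracking depth:
  Position 0 '(': depth becomes 1
  Position 1 ')': depth becomes 0
  Position 2 '(': depth becomes 1
  Position 3 '(': depth becomes 2
  Position 4 ')': depth becomes 1
  Position 5 '(': depth becomes 2
  Position 6 ')': depth becomes 1
  Position 7 '(': depth becomes 2
  Position 8 ')': depth becomes 1
  Position 9 ')': depth becomes 0
Maximum depth reached: 2

2


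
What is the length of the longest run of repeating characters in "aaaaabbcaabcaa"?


Input: "aaaaabbcaabcaa"
Scanning for longest run:
  Position 1 ('a'): continues run of 'a', length=2
  Position 2 ('a'): continues run of 'a', length=3
  Position 3 ('a'): continues run of 'a', length=4
  Position 4 ('a'): continues run of 'a', length=5
  Position 5 ('b'): new char, reset run to 1
  Position 6 ('b'): continues run of 'b', length=2
  Position 7 ('c'): new char, reset run to 1
  Position 8 ('a'): new char, reset run to 1
  Position 9 ('a'): continues run of 'a', length=2
  Position 10 ('b'): new char, reset run to 1
  Position 11 ('c'): new char, reset run to 1
  Position 12 ('a'): new char, reset run to 1
  Position 13 ('a'): continues run of 'a', length=2
Longest run: 'a' with length 5

5


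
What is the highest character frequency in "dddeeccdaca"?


Input: dddeeccdaca
Character counts:
  'a': 2
  'c': 3
  'd': 4
  'e': 2
Maximum frequency: 4

4


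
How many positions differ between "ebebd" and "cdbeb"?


Comparing "ebebd" and "cdbeb" position by position:
  Position 0: 'e' vs 'c' => DIFFER
  Position 1: 'b' vs 'd' => DIFFER
  Position 2: 'e' vs 'b' => DIFFER
  Position 3: 'b' vs 'e' => DIFFER
  Position 4: 'd' vs 'b' => DIFFER
Positions that differ: 5

5


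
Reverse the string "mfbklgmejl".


Input: mfbklgmejl
Reading characters right to left:
  Position 9: 'l'
  Position 8: 'j'
  Position 7: 'e'
  Position 6: 'm'
  Position 5: 'g'
  Position 4: 'l'
  Position 3: 'k'
  Position 2: 'b'
  Position 1: 'f'
  Position 0: 'm'
Reversed: ljemglkbfm

ljemglkbfm


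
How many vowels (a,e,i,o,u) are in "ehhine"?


Input: ehhine
Checking each character:
  'e' at position 0: vowel (running total: 1)
  'h' at position 1: consonant
  'h' at position 2: consonant
  'i' at position 3: vowel (running total: 2)
  'n' at position 4: consonant
  'e' at position 5: vowel (running total: 3)
Total vowels: 3

3


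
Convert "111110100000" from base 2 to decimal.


Input: "111110100000" in base 2
Positional expansion:
  Digit '1' (value 1) x 2^11 = 2048
  Digit '1' (value 1) x 2^10 = 1024
  Digit '1' (value 1) x 2^9 = 512
  Digit '1' (value 1) x 2^8 = 256
  Digit '1' (value 1) x 2^7 = 128
  Digit '0' (value 0) x 2^6 = 0
  Digit '1' (value 1) x 2^5 = 32
  Digit '0' (value 0) x 2^4 = 0
  Digit '0' (value 0) x 2^3 = 0
  Digit '0' (value 0) x 2^2 = 0
  Digit '0' (value 0) x 2^1 = 0
  Digit '0' (value 0) x 2^0 = 0
Sum = 4000

4000


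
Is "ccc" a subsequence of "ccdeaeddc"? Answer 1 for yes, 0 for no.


Check if "ccc" is a subsequence of "ccdeaeddc"
Greedy scan:
  Position 0 ('c'): matches sub[0] = 'c'
  Position 1 ('c'): matches sub[1] = 'c'
  Position 2 ('d'): no match needed
  Position 3 ('e'): no match needed
  Position 4 ('a'): no match needed
  Position 5 ('e'): no match needed
  Position 6 ('d'): no match needed
  Position 7 ('d'): no match needed
  Position 8 ('c'): matches sub[2] = 'c'
All 3 characters matched => is a subsequence

1


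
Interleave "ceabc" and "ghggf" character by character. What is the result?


Interleaving "ceabc" and "ghggf":
  Position 0: 'c' from first, 'g' from second => "cg"
  Position 1: 'e' from first, 'h' from second => "eh"
  Position 2: 'a' from first, 'g' from second => "ag"
  Position 3: 'b' from first, 'g' from second => "bg"
  Position 4: 'c' from first, 'f' from second => "cf"
Result: cgehagbgcf

cgehagbgcf


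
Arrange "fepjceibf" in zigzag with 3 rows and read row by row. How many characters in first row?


Zigzag "fepjceibf" into 3 rows:
Placing characters:
  'f' => row 0
  'e' => row 1
  'p' => row 2
  'j' => row 1
  'c' => row 0
  'e' => row 1
  'i' => row 2
  'b' => row 1
  'f' => row 0
Rows:
  Row 0: "fcf"
  Row 1: "ejeb"
  Row 2: "pi"
First row length: 3

3


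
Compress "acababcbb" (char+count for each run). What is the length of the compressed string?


Input: acababcbb
Runs:
  'a' x 1 => "a1"
  'c' x 1 => "c1"
  'a' x 1 => "a1"
  'b' x 1 => "b1"
  'a' x 1 => "a1"
  'b' x 1 => "b1"
  'c' x 1 => "c1"
  'b' x 2 => "b2"
Compressed: "a1c1a1b1a1b1c1b2"
Compressed length: 16

16


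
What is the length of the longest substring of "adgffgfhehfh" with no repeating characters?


Input: "adgffgfhehfh"
Sliding window (track last position of each char):
  Position 0 ('a'): window [0,0] length 1 -- new best
  Position 1 ('d'): window [0,1] length 2 -- new best
  Position 2 ('g'): window [0,2] length 3 -- new best
  Position 3 ('f'): window [0,3] length 4 -- new best
  Position 4 ('f'): repeat (last at 3), move window start to 4
  Position 4 ('f'): window [4,4] length 1
  Position 5 ('g'): window [4,5] length 2
  Position 6 ('f'): repeat (last at 4), move window start to 5
  Position 6 ('f'): window [5,6] length 2
  Position 7 ('h'): window [5,7] length 3
  Position 8 ('e'): window [5,8] length 4
  Position 9 ('h'): repeat (last at 7), move window start to 8
  Position 9 ('h'): window [8,9] length 2
  Position 10 ('f'): window [8,10] length 3
  Position 11 ('h'): repeat (last at 9), move window start to 10
  Position 11 ('h'): window [10,11] length 2
Longest substring with no repeats: "adgf" with length 4

4


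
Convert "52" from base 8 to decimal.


Input: "52" in base 8
Positional expansion:
  Digit '5' (value 5) x 8^1 = 40
  Digit '2' (value 2) x 8^0 = 2
Sum = 42

42


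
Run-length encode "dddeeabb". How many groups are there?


Input: dddeeabb
Scanning for consecutive runs:
  Group 1: 'd' x 3 (positions 0-2)
  Group 2: 'e' x 2 (positions 3-4)
  Group 3: 'a' x 1 (positions 5-5)
  Group 4: 'b' x 2 (positions 6-7)
Total groups: 4

4


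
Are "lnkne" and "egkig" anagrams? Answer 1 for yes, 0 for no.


Strings: "lnkne", "egkig"
Sorted first:  eklnn
Sorted second: eggik
Differ at position 1: 'k' vs 'g' => not anagrams

0


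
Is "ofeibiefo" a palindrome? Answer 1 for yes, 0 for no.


Input: ofeibiefo
Reversed: ofeibiefo
  Compare pos 0 ('o') with pos 8 ('o'): match
  Compare pos 1 ('f') with pos 7 ('f'): match
  Compare pos 2 ('e') with pos 6 ('e'): match
  Compare pos 3 ('i') with pos 5 ('i'): match
Result: palindrome

1


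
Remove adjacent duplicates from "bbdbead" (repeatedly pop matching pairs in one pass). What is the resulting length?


Input: bbdbead
Stack-based adjacent duplicate removal:
  Read 'b': push. Stack: b
  Read 'b': matches stack top 'b' => pop. Stack: (empty)
  Read 'd': push. Stack: d
  Read 'b': push. Stack: db
  Read 'e': push. Stack: dbe
  Read 'a': push. Stack: dbea
  Read 'd': push. Stack: dbead
Final stack: "dbead" (length 5)

5


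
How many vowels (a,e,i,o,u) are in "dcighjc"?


Input: dcighjc
Checking each character:
  'd' at position 0: consonant
  'c' at position 1: consonant
  'i' at position 2: vowel (running total: 1)
  'g' at position 3: consonant
  'h' at position 4: consonant
  'j' at position 5: consonant
  'c' at position 6: consonant
Total vowels: 1

1


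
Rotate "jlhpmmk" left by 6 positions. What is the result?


Input: "jlhpmmk", rotate left by 6
First 6 characters: "jlhpmm"
Remaining characters: "k"
Concatenate remaining + first: "k" + "jlhpmm" = "kjlhpmm"

kjlhpmm


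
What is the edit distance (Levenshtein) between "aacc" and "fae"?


Computing edit distance: "aacc" -> "fae"
DP table:
           f    a    e
      0    1    2    3
  a   1    1    1    2
  a   2    2    1    2
  c   3    3    2    2
  c   4    4    3    3
Edit distance = dp[4][3] = 3

3


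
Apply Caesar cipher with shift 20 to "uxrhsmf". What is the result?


Caesar cipher: shift "uxrhsmf" by 20
  'u' (pos 20) + 20 = pos 14 = 'o'
  'x' (pos 23) + 20 = pos 17 = 'r'
  'r' (pos 17) + 20 = pos 11 = 'l'
  'h' (pos 7) + 20 = pos 1 = 'b'
  's' (pos 18) + 20 = pos 12 = 'm'
  'm' (pos 12) + 20 = pos 6 = 'g'
  'f' (pos 5) + 20 = pos 25 = 'z'
Result: orlbmgz

orlbmgz


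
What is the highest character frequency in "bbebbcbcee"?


Input: bbebbcbcee
Character counts:
  'b': 5
  'c': 2
  'e': 3
Maximum frequency: 5

5


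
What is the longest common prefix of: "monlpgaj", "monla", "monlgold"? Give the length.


Words: monlpgaj, monla, monlgold
  Position 0: all 'm' => match
  Position 1: all 'o' => match
  Position 2: all 'n' => match
  Position 3: all 'l' => match
  Position 4: ('p', 'a', 'g') => mismatch, stop
LCP = "monl" (length 4)

4


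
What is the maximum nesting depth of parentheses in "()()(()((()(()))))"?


Input: "()()(()((()(()))))"
Tracking depth:
  Position 0 '(': depth becomes 1
  Position 1 ')': depth becomes 0
  Position 2 '(': depth becomes 1
  Position 3 ')': depth becomes 0
  Position 4 '(': depth becomes 1
  Position 5 '(': depth becomes 2
  Position 6 ')': depth becomes 1
  Position 7 '(': depth becomes 2
  Position 8 '(': depth becomes 3
  Position 9 '(': depth becomes 4
  Position 10 ')': depth becomes 3
  Position 11 '(': depth becomes 4
  Position 12 '(': depth becomes 5
  Position 13 ')': depth becomes 4
  Position 14 ')': depth becomes 3
  Position 15 ')': depth becomes 2
  Position 16 ')': depth becomes 1
  Position 17 ')': depth becomes 0
Maximum depth reached: 5

5


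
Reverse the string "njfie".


Input: njfie
Reading characters right to left:
  Position 4: 'e'
  Position 3: 'i'
  Position 2: 'f'
  Position 1: 'j'
  Position 0: 'n'
Reversed: eifjn

eifjn


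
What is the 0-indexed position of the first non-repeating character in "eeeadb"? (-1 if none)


Input: eeeadb
Character frequencies:
  'a': 1
  'b': 1
  'd': 1
  'e': 3
Scanning left to right for freq == 1:
  Position 0 ('e'): freq=3, skip
  Position 1 ('e'): freq=3, skip
  Position 2 ('e'): freq=3, skip
  Position 3 ('a'): unique! => answer = 3

3


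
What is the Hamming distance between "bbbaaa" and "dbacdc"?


Comparing "bbbaaa" and "dbacdc" position by position:
  Position 0: 'b' vs 'd' => differ
  Position 1: 'b' vs 'b' => same
  Position 2: 'b' vs 'a' => differ
  Position 3: 'a' vs 'c' => differ
  Position 4: 'a' vs 'd' => differ
  Position 5: 'a' vs 'c' => differ
Total differences (Hamming distance): 5

5


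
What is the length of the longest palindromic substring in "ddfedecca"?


Input: "ddfedecca"
Checking substrings for palindromes:
  [3:6] "ede" (len 3) => palindrome
  [0:2] "dd" (len 2) => palindrome
  [6:8] "cc" (len 2) => palindrome
Longest palindromic substring: "ede" with length 3

3


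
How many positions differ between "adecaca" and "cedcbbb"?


Comparing "adecaca" and "cedcbbb" position by position:
  Position 0: 'a' vs 'c' => DIFFER
  Position 1: 'd' vs 'e' => DIFFER
  Position 2: 'e' vs 'd' => DIFFER
  Position 3: 'c' vs 'c' => same
  Position 4: 'a' vs 'b' => DIFFER
  Position 5: 'c' vs 'b' => DIFFER
  Position 6: 'a' vs 'b' => DIFFER
Positions that differ: 6

6


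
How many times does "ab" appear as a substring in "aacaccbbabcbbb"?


Searching for "ab" in "aacaccbbabcbbb"
Scanning each position:
  Position 0: "aa" => no
  Position 1: "ac" => no
  Position 2: "ca" => no
  Position 3: "ac" => no
  Position 4: "cc" => no
  Position 5: "cb" => no
  Position 6: "bb" => no
  Position 7: "ba" => no
  Position 8: "ab" => MATCH
  Position 9: "bc" => no
  Position 10: "cb" => no
  Position 11: "bb" => no
  Position 12: "bb" => no
Total occurrences: 1

1


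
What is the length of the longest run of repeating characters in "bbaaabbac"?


Input: "bbaaabbac"
Scanning for longest run:
  Position 1 ('b'): continues run of 'b', length=2
  Position 2 ('a'): new char, reset run to 1
  Position 3 ('a'): continues run of 'a', length=2
  Position 4 ('a'): continues run of 'a', length=3
  Position 5 ('b'): new char, reset run to 1
  Position 6 ('b'): continues run of 'b', length=2
  Position 7 ('a'): new char, reset run to 1
  Position 8 ('c'): new char, reset run to 1
Longest run: 'a' with length 3

3


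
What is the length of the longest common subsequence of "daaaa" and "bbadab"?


LCS of "daaaa" and "bbadab"
DP table:
           b    b    a    d    a    b
      0    0    0    0    0    0    0
  d   0    0    0    0    1    1    1
  a   0    0    0    1    1    2    2
  a   0    0    0    1    1    2    2
  a   0    0    0    1    1    2    2
  a   0    0    0    1    1    2    2
LCS length = dp[5][6] = 2

2


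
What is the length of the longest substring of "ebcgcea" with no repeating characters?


Input: "ebcgcea"
Sliding window (track last position of each char):
  Position 0 ('e'): window [0,0] length 1 -- new best
  Position 1 ('b'): window [0,1] length 2 -- new best
  Position 2 ('c'): window [0,2] length 3 -- new best
  Position 3 ('g'): window [0,3] length 4 -- new best
  Position 4 ('c'): repeat (last at 2), move window start to 3
  Position 4 ('c'): window [3,4] length 2
  Position 5 ('e'): window [3,5] length 3
  Position 6 ('a'): window [3,6] length 4
Longest substring with no repeats: "ebcg" with length 4

4


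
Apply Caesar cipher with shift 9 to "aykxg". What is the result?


Caesar cipher: shift "aykxg" by 9
  'a' (pos 0) + 9 = pos 9 = 'j'
  'y' (pos 24) + 9 = pos 7 = 'h'
  'k' (pos 10) + 9 = pos 19 = 't'
  'x' (pos 23) + 9 = pos 6 = 'g'
  'g' (pos 6) + 9 = pos 15 = 'p'
Result: jhtgp

jhtgp


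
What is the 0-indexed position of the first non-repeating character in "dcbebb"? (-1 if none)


Input: dcbebb
Character frequencies:
  'b': 3
  'c': 1
  'd': 1
  'e': 1
Scanning left to right for freq == 1:
  Position 0 ('d'): unique! => answer = 0

0


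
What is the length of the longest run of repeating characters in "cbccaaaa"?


Input: "cbccaaaa"
Scanning for longest run:
  Position 1 ('b'): new char, reset run to 1
  Position 2 ('c'): new char, reset run to 1
  Position 3 ('c'): continues run of 'c', length=2
  Position 4 ('a'): new char, reset run to 1
  Position 5 ('a'): continues run of 'a', length=2
  Position 6 ('a'): continues run of 'a', length=3
  Position 7 ('a'): continues run of 'a', length=4
Longest run: 'a' with length 4

4


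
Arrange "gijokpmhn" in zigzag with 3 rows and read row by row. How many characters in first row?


Zigzag "gijokpmhn" into 3 rows:
Placing characters:
  'g' => row 0
  'i' => row 1
  'j' => row 2
  'o' => row 1
  'k' => row 0
  'p' => row 1
  'm' => row 2
  'h' => row 1
  'n' => row 0
Rows:
  Row 0: "gkn"
  Row 1: "ioph"
  Row 2: "jm"
First row length: 3

3


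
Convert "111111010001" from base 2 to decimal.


Input: "111111010001" in base 2
Positional expansion:
  Digit '1' (value 1) x 2^11 = 2048
  Digit '1' (value 1) x 2^10 = 1024
  Digit '1' (value 1) x 2^9 = 512
  Digit '1' (value 1) x 2^8 = 256
  Digit '1' (value 1) x 2^7 = 128
  Digit '1' (value 1) x 2^6 = 64
  Digit '0' (value 0) x 2^5 = 0
  Digit '1' (value 1) x 2^4 = 16
  Digit '0' (value 0) x 2^3 = 0
  Digit '0' (value 0) x 2^2 = 0
  Digit '0' (value 0) x 2^1 = 0
  Digit '1' (value 1) x 2^0 = 1
Sum = 4049

4049


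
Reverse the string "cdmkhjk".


Input: cdmkhjk
Reading characters right to left:
  Position 6: 'k'
  Position 5: 'j'
  Position 4: 'h'
  Position 3: 'k'
  Position 2: 'm'
  Position 1: 'd'
  Position 0: 'c'
Reversed: kjhkmdc

kjhkmdc


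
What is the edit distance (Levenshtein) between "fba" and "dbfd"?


Computing edit distance: "fba" -> "dbfd"
DP table:
           d    b    f    d
      0    1    2    3    4
  f   1    1    2    2    3
  b   2    2    1    2    3
  a   3    3    2    2    3
Edit distance = dp[3][4] = 3

3


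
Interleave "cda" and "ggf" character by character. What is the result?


Interleaving "cda" and "ggf":
  Position 0: 'c' from first, 'g' from second => "cg"
  Position 1: 'd' from first, 'g' from second => "dg"
  Position 2: 'a' from first, 'f' from second => "af"
Result: cgdgaf

cgdgaf


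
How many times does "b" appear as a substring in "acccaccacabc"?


Searching for "b" in "acccaccacabc"
Scanning each position:
  Position 0: "a" => no
  Position 1: "c" => no
  Position 2: "c" => no
  Position 3: "c" => no
  Position 4: "a" => no
  Position 5: "c" => no
  Position 6: "c" => no
  Position 7: "a" => no
  Position 8: "c" => no
  Position 9: "a" => no
  Position 10: "b" => MATCH
  Position 11: "c" => no
Total occurrences: 1

1


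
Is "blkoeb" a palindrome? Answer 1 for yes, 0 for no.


Input: blkoeb
Reversed: beoklb
  Compare pos 0 ('b') with pos 5 ('b'): match
  Compare pos 1 ('l') with pos 4 ('e'): MISMATCH
  Compare pos 2 ('k') with pos 3 ('o'): MISMATCH
Result: not a palindrome

0


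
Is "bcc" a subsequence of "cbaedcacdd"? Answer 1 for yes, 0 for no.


Check if "bcc" is a subsequence of "cbaedcacdd"
Greedy scan:
  Position 0 ('c'): no match needed
  Position 1 ('b'): matches sub[0] = 'b'
  Position 2 ('a'): no match needed
  Position 3 ('e'): no match needed
  Position 4 ('d'): no match needed
  Position 5 ('c'): matches sub[1] = 'c'
  Position 6 ('a'): no match needed
  Position 7 ('c'): matches sub[2] = 'c'
  Position 8 ('d'): no match needed
  Position 9 ('d'): no match needed
All 3 characters matched => is a subsequence

1


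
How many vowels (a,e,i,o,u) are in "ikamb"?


Input: ikamb
Checking each character:
  'i' at position 0: vowel (running total: 1)
  'k' at position 1: consonant
  'a' at position 2: vowel (running total: 2)
  'm' at position 3: consonant
  'b' at position 4: consonant
Total vowels: 2

2
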